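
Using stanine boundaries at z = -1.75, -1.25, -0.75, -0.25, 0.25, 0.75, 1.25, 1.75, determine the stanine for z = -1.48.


Stanine boundaries: [-1.75, -1.25, -0.75, -0.25, 0.25, 0.75, 1.25, 1.75]
z = -1.48
Check each boundary:
  z >= -1.75 -> could be stanine 2
  z < -1.25
  z < -0.75
  z < -0.25
  z < 0.25
  z < 0.75
  z < 1.25
  z < 1.75
Highest qualifying boundary gives stanine = 2

2


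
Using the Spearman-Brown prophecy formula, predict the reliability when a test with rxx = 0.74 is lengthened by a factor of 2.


r_new = (n * rxx) / (1 + (n-1) * rxx)
r_new = (2 * 0.74) / (1 + 1 * 0.74)
r_new = 1.48 / 1.74
r_new = 0.8506

0.8506


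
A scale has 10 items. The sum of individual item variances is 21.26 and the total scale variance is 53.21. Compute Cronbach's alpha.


alpha = (k/(k-1)) * (1 - sum(si^2)/s_total^2)
= (10/9) * (1 - 21.26/53.21)
alpha = 0.6672

0.6672


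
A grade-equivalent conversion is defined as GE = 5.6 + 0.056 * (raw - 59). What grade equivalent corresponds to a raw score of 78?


raw - median = 78 - 59 = 19
slope * diff = 0.056 * 19 = 1.064
GE = 5.6 + 1.064
GE = 6.664

6.664


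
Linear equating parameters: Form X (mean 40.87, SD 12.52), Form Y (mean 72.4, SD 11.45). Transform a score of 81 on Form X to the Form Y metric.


slope = SD_Y / SD_X = 11.45 / 12.52 ~ 0.9145
intercept = mean_Y - slope * mean_X = 72.4 - (11.45 / 12.52) * 40.87 ~ 35.0229
Y = slope * X + intercept. To avoid rounding drift from the rounded slope/intercept, evaluate the equivalent form Y = mean_Y + SD_Y * (X - mean_X) / SD_X at full precision:
Y = 72.4 + 11.45 * (81 - 40.87) / 12.52
Y = 72.4 + 11.45 * 40.13 / 12.52
Y = 72.4 + 459.4885 / 12.52
Y = 72.4 + 36.7004
Y = 109.1004

109.1004


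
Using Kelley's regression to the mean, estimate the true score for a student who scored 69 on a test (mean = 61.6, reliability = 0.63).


T_est = rxx * X + (1 - rxx) * mean
T_est = 0.63 * 69 + 0.37 * 61.6
T_est = 43.47 + 22.792
T_est = 66.262

66.262


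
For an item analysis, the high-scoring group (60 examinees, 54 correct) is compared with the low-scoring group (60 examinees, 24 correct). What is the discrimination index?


p_upper = 54/60 = 0.9
p_lower = 24/60 = 0.4
D = 0.9 - 0.4 = 0.5

0.5


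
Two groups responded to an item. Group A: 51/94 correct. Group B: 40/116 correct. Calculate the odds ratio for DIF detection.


Odds_A = 51/43 = 1.186
Odds_B = 40/76 = 0.5263
OR = Odds_A / Odds_B = 1.186 / 0.5263
Exactly, OR = (51 * 76) / (43 * 40) = 3876 / 1720
OR = 2.2535

2.2535


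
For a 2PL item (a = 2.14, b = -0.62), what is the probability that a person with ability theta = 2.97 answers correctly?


a*(theta - b) = 2.14 * (2.97 - -0.62) = 7.6826
exp(-7.6826) = 0.0005
P = 1 / (1 + 0.0005)
P = 0.9995

0.9995


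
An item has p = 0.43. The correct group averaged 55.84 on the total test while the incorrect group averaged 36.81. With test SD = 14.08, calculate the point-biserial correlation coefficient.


q = 1 - p = 0.57
rpb = ((M1 - M0) / SD) * sqrt(p * q)
rpb = ((55.84 - 36.81) / 14.08) * sqrt(0.43 * 0.57)
rpb = 0.6691

0.6691


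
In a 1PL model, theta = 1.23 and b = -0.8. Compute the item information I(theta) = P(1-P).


P = 1/(1+exp(-(1.23--0.8))) = 0.8839
I = P*(1-P) = 0.8839 * 0.1161
I = 0.1026

0.1026


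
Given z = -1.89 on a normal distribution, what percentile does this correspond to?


CDF(z) = 0.5 * (1 + erf(z/sqrt(2)))
erf(-1.3364) = -0.9412
CDF = 0.0294
Percentile rank = 0.0294 * 100 = 2.94

2.94


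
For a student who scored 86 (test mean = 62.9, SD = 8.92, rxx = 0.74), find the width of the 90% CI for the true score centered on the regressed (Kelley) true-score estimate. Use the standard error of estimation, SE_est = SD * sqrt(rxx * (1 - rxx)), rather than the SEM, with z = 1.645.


True score estimate = 0.74*86 + 0.26*62.9 = 79.994
SE_est = SD * sqrt(rxx * (1 - rxx)) = 8.92 * sqrt(0.74 * 0.26) = 8.92 * sqrt(0.1924) = 3.912617
CI = T_est +/- z * SE_est, so width = 2 * z * SE_est = 2 * 1.645 * 3.912617
Width = 12.8725

12.8725


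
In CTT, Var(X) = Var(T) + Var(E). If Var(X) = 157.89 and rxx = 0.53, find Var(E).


var_true = rxx * var_obs = 0.53 * 157.89 = 83.6817
var_error = var_obs - var_true
var_error = 157.89 - 83.6817
var_error = 74.2083

74.2083


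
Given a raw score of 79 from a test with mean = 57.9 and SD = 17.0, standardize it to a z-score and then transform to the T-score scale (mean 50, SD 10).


z = (X - mean) / SD = (79 - 57.9) / 17.0
z = 21.1 / 17.0
z = 1.2412
T-score = T = 50 + 10z
Carry z at full precision (z = 21.1 / 17.0) into the conversion:
T-score = 50 + 10 * (21.1 / 17.0) = 50 + 211 / 17.0
T-score = 50 + 12.4118
T-score = 62.4118

62.4118


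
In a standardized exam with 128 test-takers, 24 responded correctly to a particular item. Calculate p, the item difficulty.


Item difficulty p = number correct / total examinees
p = 24 / 128
p = 0.1875

0.1875


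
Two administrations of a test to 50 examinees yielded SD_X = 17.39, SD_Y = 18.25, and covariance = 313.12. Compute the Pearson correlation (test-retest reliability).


r = cov(X,Y) / (SD_X * SD_Y)
r = 313.12 / (17.39 * 18.25)
r = 313.12 / 317.3675
r = 0.9866

0.9866


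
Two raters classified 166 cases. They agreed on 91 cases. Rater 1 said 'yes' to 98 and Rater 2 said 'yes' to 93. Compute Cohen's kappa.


P_o = 91/166 = 0.548193
P_e = (98*93 + 68*73) / 27556 = 0.510887
kappa = (P_o - P_e) / (1 - P_e)
kappa = (0.548193 - 0.510887) / (1 - 0.510887)
kappa = 0.0763

0.0763


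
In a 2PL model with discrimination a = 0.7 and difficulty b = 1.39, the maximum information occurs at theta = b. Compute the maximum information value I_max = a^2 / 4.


For 2PL, max info at theta = b = 1.39
I_max = a^2 / 4 = 0.7^2 / 4
= 0.49 / 4
I_max = 0.1225

0.1225


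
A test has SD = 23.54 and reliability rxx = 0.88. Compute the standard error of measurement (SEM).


SEM = SD * sqrt(1 - rxx)
SEM = 23.54 * sqrt(1 - 0.88)
SEM = 23.54 * sqrt(0.12) = 23.54 * 0.34641
SEM = 8.1545

8.1545


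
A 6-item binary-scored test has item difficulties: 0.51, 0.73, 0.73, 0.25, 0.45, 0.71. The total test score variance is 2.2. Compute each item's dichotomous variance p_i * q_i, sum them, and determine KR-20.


For each item, compute p_i * q_i:
  Item 1: 0.51 * 0.49 = 0.2499
  Item 2: 0.73 * 0.27 = 0.1971
  Item 3: 0.73 * 0.27 = 0.1971
  Item 4: 0.25 * 0.75 = 0.1875
  Item 5: 0.45 * 0.55 = 0.2475
  Item 6: 0.71 * 0.29 = 0.2059
Sum(p_i * q_i) = 0.2499 + 0.1971 + 0.1971 + 0.1875 + 0.2475 + 0.2059 = 1.285
KR-20 = (k/(k-1)) * (1 - Sum(p_i*q_i) / Var_total)
= (6/5) * (1 - 1.285/2.2)
= 1.2 * 0.4159
KR-20 = 0.4991

0.4991


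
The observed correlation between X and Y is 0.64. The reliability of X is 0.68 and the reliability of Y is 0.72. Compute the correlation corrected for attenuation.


r_corrected = rxy / sqrt(rxx * ryy)
= 0.64 / sqrt(0.68 * 0.72)
= 0.64 / sqrt(0.4896)
= 0.64 / 0.699714
r_corrected = 0.9147

0.9147


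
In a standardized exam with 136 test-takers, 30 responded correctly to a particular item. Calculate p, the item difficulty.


Item difficulty p = number correct / total examinees
p = 30 / 136
p = 0.2206

0.2206


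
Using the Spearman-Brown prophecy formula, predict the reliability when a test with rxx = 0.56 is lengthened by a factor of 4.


r_new = (n * rxx) / (1 + (n-1) * rxx)
r_new = (4 * 0.56) / (1 + 3 * 0.56)
r_new = 2.24 / 2.68
r_new = 0.8358

0.8358


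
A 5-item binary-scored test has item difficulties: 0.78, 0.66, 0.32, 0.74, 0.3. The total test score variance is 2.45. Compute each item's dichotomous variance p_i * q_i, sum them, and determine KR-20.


For each item, compute p_i * q_i:
  Item 1: 0.78 * 0.22 = 0.1716
  Item 2: 0.66 * 0.34 = 0.2244
  Item 3: 0.32 * 0.68 = 0.2176
  Item 4: 0.74 * 0.26 = 0.1924
  Item 5: 0.3 * 0.7 = 0.21
Sum(p_i * q_i) = 0.1716 + 0.2244 + 0.2176 + 0.1924 + 0.21 = 1.016
KR-20 = (k/(k-1)) * (1 - Sum(p_i*q_i) / Var_total)
= (5/4) * (1 - 1.016/2.45)
= 1.25 * 0.5853
KR-20 = 0.7316

0.7316


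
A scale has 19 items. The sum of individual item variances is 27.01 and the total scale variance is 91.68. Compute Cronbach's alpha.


alpha = (k/(k-1)) * (1 - sum(si^2)/s_total^2)
= (19/18) * (1 - 27.01/91.68)
alpha = 0.7446

0.7446


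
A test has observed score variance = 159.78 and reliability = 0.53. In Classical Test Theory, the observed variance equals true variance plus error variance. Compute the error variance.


var_true = rxx * var_obs = 0.53 * 159.78 = 84.6834
var_error = var_obs - var_true
var_error = 159.78 - 84.6834
var_error = 75.0966

75.0966


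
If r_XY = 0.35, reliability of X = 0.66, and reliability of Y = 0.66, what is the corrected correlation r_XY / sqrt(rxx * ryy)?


r_corrected = rxy / sqrt(rxx * ryy)
= 0.35 / sqrt(0.66 * 0.66)
= 0.35 / sqrt(0.4356)
= 0.35 / 0.66
r_corrected = 0.5303

0.5303


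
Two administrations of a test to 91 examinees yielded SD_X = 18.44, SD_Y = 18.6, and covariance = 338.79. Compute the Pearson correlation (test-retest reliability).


r = cov(X,Y) / (SD_X * SD_Y)
r = 338.79 / (18.44 * 18.6)
r = 338.79 / 342.984
r = 0.9878

0.9878


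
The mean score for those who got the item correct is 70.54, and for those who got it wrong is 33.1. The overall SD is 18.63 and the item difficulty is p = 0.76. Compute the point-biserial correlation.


q = 1 - p = 0.24
rpb = ((M1 - M0) / SD) * sqrt(p * q)
rpb = ((70.54 - 33.1) / 18.63) * sqrt(0.76 * 0.24)
rpb = 0.8583

0.8583


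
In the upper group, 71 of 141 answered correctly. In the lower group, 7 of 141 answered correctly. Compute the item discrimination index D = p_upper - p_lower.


p_upper = 71/141 = 0.5035
p_lower = 7/141 = 0.0496
D = 0.5035 - 0.0496 = 0.4539

0.4539


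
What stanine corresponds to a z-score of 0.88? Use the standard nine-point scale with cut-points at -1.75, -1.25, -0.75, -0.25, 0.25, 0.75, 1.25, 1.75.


Stanine boundaries: [-1.75, -1.25, -0.75, -0.25, 0.25, 0.75, 1.25, 1.75]
z = 0.88
Check each boundary:
  z >= -1.75 -> could be stanine 2
  z >= -1.25 -> could be stanine 3
  z >= -0.75 -> could be stanine 4
  z >= -0.25 -> could be stanine 5
  z >= 0.25 -> could be stanine 6
  z >= 0.75 -> could be stanine 7
  z < 1.25
  z < 1.75
Highest qualifying boundary gives stanine = 7

7


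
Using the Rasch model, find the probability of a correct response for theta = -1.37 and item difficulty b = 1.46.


theta - b = -1.37 - 1.46 = -2.83
exp(-(theta - b)) = exp(2.83) = 16.9455
P = 1 / (1 + 16.9455)
P = 0.0557

0.0557


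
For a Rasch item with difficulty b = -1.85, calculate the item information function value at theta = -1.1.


P = 1/(1+exp(-(-1.1--1.85))) = 0.6792
I = P*(1-P) = 0.6792 * 0.3208
I = 0.2179

0.2179


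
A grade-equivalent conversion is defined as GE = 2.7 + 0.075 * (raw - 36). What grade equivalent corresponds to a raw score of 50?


raw - median = 50 - 36 = 14
slope * diff = 0.075 * 14 = 1.05
GE = 2.7 + 1.05
GE = 3.75

3.75


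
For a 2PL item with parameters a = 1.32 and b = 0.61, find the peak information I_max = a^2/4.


For 2PL, max info at theta = b = 0.61
I_max = a^2 / 4 = 1.32^2 / 4
= 1.7424 / 4
I_max = 0.4356

0.4356


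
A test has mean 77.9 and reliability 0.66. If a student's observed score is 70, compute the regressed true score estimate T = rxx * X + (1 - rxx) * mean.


T_est = rxx * X + (1 - rxx) * mean
T_est = 0.66 * 70 + 0.34 * 77.9
T_est = 46.2 + 26.486
T_est = 72.686

72.686


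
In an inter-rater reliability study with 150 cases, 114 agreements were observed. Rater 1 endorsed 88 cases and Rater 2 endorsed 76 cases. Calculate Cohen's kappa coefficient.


P_o = 114/150 = 0.76
P_e = (88*76 + 62*74) / 22500 = 0.501156
kappa = (P_o - P_e) / (1 - P_e)
kappa = (0.76 - 0.501156) / (1 - 0.501156)
kappa = 0.5189

0.5189


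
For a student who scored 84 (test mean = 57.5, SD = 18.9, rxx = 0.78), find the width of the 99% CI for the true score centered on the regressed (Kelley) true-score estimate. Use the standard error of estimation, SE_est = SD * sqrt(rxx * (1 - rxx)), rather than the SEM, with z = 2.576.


True score estimate = 0.78*84 + 0.22*57.5 = 78.17
SE_est = SD * sqrt(rxx * (1 - rxx)) = 18.9 * sqrt(0.78 * 0.22) = 18.9 * sqrt(0.1716) = 7.829255
CI = T_est +/- z * SE_est, so width = 2 * z * SE_est = 2 * 2.576 * 7.829255
Width = 40.3363

40.3363


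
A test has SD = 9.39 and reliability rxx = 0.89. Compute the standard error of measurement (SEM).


SEM = SD * sqrt(1 - rxx)
SEM = 9.39 * sqrt(1 - 0.89)
SEM = 9.39 * sqrt(0.11) = 9.39 * 0.331662
SEM = 3.1143

3.1143


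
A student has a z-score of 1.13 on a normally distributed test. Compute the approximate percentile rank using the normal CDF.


CDF(z) = 0.5 * (1 + erf(z/sqrt(2)))
erf(0.799) = 0.7415
CDF = 0.8708
Percentile rank = 0.8708 * 100 = 87.08

87.08


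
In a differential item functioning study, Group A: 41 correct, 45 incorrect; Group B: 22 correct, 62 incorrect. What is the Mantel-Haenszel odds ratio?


Odds_A = 41/45 = 0.9111
Odds_B = 22/62 = 0.3548
OR = Odds_A / Odds_B = 0.9111 / 0.3548
Exactly, OR = (41 * 62) / (45 * 22) = 2542 / 990
OR = 2.5677

2.5677


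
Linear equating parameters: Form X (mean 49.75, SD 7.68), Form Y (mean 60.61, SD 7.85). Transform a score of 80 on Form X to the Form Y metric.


slope = SD_Y / SD_X = 7.85 / 7.68 ~ 1.0221
intercept = mean_Y - slope * mean_X = 60.61 - (7.85 / 7.68) * 49.75 ~ 9.7588
Y = slope * X + intercept. To avoid rounding drift from the rounded slope/intercept, evaluate the equivalent form Y = mean_Y + SD_Y * (X - mean_X) / SD_X at full precision:
Y = 60.61 + 7.85 * (80 - 49.75) / 7.68
Y = 60.61 + 7.85 * 30.25 / 7.68
Y = 60.61 + 237.4625 / 7.68
Y = 60.61 + 30.9196
Y = 91.5296

91.5296


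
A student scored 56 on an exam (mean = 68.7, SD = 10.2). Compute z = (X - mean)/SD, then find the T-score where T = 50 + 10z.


z = (X - mean) / SD = (56 - 68.7) / 10.2
z = -12.7 / 10.2
z = -1.2451
T-score = T = 50 + 10z
Carry z at full precision (z = -12.7 / 10.2) into the conversion:
T-score = 50 + 10 * (-12.7 / 10.2) = 50 + -127 / 10.2
T-score = 50 + -12.451
T-score = 37.549

37.549


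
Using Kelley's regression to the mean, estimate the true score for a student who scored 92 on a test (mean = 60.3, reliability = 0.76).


T_est = rxx * X + (1 - rxx) * mean
T_est = 0.76 * 92 + 0.24 * 60.3
T_est = 69.92 + 14.472
T_est = 84.392

84.392


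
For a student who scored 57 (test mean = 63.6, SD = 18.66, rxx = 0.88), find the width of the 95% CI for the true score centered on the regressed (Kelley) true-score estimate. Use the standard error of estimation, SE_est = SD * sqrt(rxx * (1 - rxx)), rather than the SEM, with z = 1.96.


True score estimate = 0.88*57 + 0.12*63.6 = 57.792
SE_est = SD * sqrt(rxx * (1 - rxx)) = 18.66 * sqrt(0.88 * 0.12) = 18.66 * sqrt(0.1056) = 6.063782
CI = T_est +/- z * SE_est, so width = 2 * z * SE_est = 2 * 1.96 * 6.063782
Width = 23.77

23.77


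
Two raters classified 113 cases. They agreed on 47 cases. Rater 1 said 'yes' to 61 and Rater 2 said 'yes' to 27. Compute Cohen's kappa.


P_o = 47/113 = 0.415929
P_e = (61*27 + 52*86) / 12769 = 0.479207
kappa = (P_o - P_e) / (1 - P_e)
kappa = (0.415929 - 0.479207) / (1 - 0.479207)
kappa = -0.1215

-0.1215


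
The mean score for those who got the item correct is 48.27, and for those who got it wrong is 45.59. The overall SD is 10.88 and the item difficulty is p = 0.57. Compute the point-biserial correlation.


q = 1 - p = 0.43
rpb = ((M1 - M0) / SD) * sqrt(p * q)
rpb = ((48.27 - 45.59) / 10.88) * sqrt(0.57 * 0.43)
rpb = 0.1219

0.1219


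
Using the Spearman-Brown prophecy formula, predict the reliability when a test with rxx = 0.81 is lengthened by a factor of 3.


r_new = (n * rxx) / (1 + (n-1) * rxx)
r_new = (3 * 0.81) / (1 + 2 * 0.81)
r_new = 2.43 / 2.62
r_new = 0.9275

0.9275


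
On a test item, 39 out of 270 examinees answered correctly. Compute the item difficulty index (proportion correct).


Item difficulty p = number correct / total examinees
p = 39 / 270
p = 0.1444

0.1444


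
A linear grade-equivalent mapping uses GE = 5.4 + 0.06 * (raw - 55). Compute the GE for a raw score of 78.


raw - median = 78 - 55 = 23
slope * diff = 0.06 * 23 = 1.38
GE = 5.4 + 1.38
GE = 6.78

6.78


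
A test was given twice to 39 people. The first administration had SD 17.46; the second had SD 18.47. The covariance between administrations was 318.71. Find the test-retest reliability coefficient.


r = cov(X,Y) / (SD_X * SD_Y)
r = 318.71 / (17.46 * 18.47)
r = 318.71 / 322.4862
r = 0.9883

0.9883


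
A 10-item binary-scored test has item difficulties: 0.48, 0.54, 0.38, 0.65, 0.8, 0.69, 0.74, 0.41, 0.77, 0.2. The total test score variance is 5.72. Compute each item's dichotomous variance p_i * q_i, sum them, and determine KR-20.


For each item, compute p_i * q_i:
  Item 1: 0.48 * 0.52 = 0.2496
  Item 2: 0.54 * 0.46 = 0.2484
  Item 3: 0.38 * 0.62 = 0.2356
  Item 4: 0.65 * 0.35 = 0.2275
  Item 5: 0.8 * 0.2 = 0.16
  Item 6: 0.69 * 0.31 = 0.2139
  Item 7: 0.74 * 0.26 = 0.1924
  Item 8: 0.41 * 0.59 = 0.2419
  Item 9: 0.77 * 0.23 = 0.1771
  Item 10: 0.2 * 0.8 = 0.16
Sum(p_i * q_i) = 0.2496 + 0.2484 + 0.2356 + 0.2275 + 0.16 + 0.2139 + 0.1924 + 0.2419 + 0.1771 + 0.16 = 2.1064
KR-20 = (k/(k-1)) * (1 - Sum(p_i*q_i) / Var_total)
= (10/9) * (1 - 2.1064/5.72)
= 1.1111 * 0.6317
KR-20 = 0.7019

0.7019


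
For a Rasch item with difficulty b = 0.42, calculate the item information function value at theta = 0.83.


P = 1/(1+exp(-(0.83-0.42))) = 0.6011
I = P*(1-P) = 0.6011 * 0.3989
I = 0.2398

0.2398


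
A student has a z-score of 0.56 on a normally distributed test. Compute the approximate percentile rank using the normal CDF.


CDF(z) = 0.5 * (1 + erf(z/sqrt(2)))
erf(0.396) = 0.4245
CDF = 0.7123
Percentile rank = 0.7123 * 100 = 71.23

71.23


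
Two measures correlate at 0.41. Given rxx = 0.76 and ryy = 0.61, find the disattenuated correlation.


r_corrected = rxy / sqrt(rxx * ryy)
= 0.41 / sqrt(0.76 * 0.61)
= 0.41 / sqrt(0.4636)
= 0.41 / 0.680882
r_corrected = 0.6022

0.6022


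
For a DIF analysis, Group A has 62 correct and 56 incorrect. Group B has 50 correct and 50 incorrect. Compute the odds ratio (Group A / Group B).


Odds_A = 62/56 = 1.1071
Odds_B = 50/50 = 1.0
OR = Odds_A / Odds_B = 1.1071 / 1.0
Exactly, OR = (62 * 50) / (56 * 50) = 3100 / 2800
OR = 1.1071

1.1071


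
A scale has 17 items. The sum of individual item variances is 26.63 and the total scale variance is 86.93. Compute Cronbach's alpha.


alpha = (k/(k-1)) * (1 - sum(si^2)/s_total^2)
= (17/16) * (1 - 26.63/86.93)
alpha = 0.737

0.737


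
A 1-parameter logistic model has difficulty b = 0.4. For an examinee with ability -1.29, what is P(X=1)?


theta - b = -1.29 - 0.4 = -1.69
exp(-(theta - b)) = exp(1.69) = 5.4195
P = 1 / (1 + 5.4195)
P = 0.1558

0.1558


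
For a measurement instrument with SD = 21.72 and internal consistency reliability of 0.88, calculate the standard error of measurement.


SEM = SD * sqrt(1 - rxx)
SEM = 21.72 * sqrt(1 - 0.88)
SEM = 21.72 * sqrt(0.12) = 21.72 * 0.34641
SEM = 7.524

7.524


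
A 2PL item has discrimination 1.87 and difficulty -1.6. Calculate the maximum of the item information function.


For 2PL, max info at theta = b = -1.6
I_max = a^2 / 4 = 1.87^2 / 4
= 3.4969 / 4
I_max = 0.8742

0.8742


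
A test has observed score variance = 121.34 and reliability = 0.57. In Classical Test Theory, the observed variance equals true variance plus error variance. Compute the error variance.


var_true = rxx * var_obs = 0.57 * 121.34 = 69.1638
var_error = var_obs - var_true
var_error = 121.34 - 69.1638
var_error = 52.1762

52.1762


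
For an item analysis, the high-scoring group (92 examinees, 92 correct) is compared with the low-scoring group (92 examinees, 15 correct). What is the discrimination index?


p_upper = 92/92 = 1.0
p_lower = 15/92 = 0.163
D = 1.0 - 0.163 = 0.837

0.837


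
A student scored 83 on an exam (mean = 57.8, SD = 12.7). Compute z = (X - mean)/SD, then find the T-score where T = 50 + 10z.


z = (X - mean) / SD = (83 - 57.8) / 12.7
z = 25.2 / 12.7
z = 1.9843
T-score = T = 50 + 10z
Carry z at full precision (z = 25.2 / 12.7) into the conversion:
T-score = 50 + 10 * (25.2 / 12.7) = 50 + 252 / 12.7
T-score = 50 + 19.8425
T-score = 69.8425

69.8425


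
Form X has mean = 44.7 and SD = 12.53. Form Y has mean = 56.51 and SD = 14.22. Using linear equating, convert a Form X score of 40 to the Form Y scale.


slope = SD_Y / SD_X = 14.22 / 12.53 ~ 1.1349
intercept = mean_Y - slope * mean_X = 56.51 - (14.22 / 12.53) * 44.7 ~ 5.781
Y = slope * X + intercept. To avoid rounding drift from the rounded slope/intercept, evaluate the equivalent form Y = mean_Y + SD_Y * (X - mean_X) / SD_X at full precision:
Y = 56.51 + 14.22 * (40 - 44.7) / 12.53
Y = 56.51 - 14.22 * 4.7 / 12.53
Y = 56.51 - 66.834 / 12.53
Y = 56.51 - 5.3339
Y = 51.1761

51.1761


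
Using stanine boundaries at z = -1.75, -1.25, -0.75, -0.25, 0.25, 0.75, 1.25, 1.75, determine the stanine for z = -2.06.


Stanine boundaries: [-1.75, -1.25, -0.75, -0.25, 0.25, 0.75, 1.25, 1.75]
z = -2.06
Check each boundary:
  z < -1.75
  z < -1.25
  z < -0.75
  z < -0.25
  z < 0.25
  z < 0.75
  z < 1.25
  z < 1.75
Highest qualifying boundary gives stanine = 1

1


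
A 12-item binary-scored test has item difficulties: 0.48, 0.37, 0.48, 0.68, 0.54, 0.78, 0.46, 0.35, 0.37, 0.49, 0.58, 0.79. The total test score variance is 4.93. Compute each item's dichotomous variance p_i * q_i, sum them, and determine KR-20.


For each item, compute p_i * q_i:
  Item 1: 0.48 * 0.52 = 0.2496
  Item 2: 0.37 * 0.63 = 0.2331
  Item 3: 0.48 * 0.52 = 0.2496
  Item 4: 0.68 * 0.32 = 0.2176
  Item 5: 0.54 * 0.46 = 0.2484
  Item 6: 0.78 * 0.22 = 0.1716
  Item 7: 0.46 * 0.54 = 0.2484
  Item 8: 0.35 * 0.65 = 0.2275
  Item 9: 0.37 * 0.63 = 0.2331
  Item 10: 0.49 * 0.51 = 0.2499
  Item 11: 0.58 * 0.42 = 0.2436
  Item 12: 0.79 * 0.21 = 0.1659
Sum(p_i * q_i) = 0.2496 + 0.2331 + 0.2496 + 0.2176 + 0.2484 + 0.1716 + 0.2484 + 0.2275 + 0.2331 + 0.2499 + 0.2436 + 0.1659 = 2.7383
KR-20 = (k/(k-1)) * (1 - Sum(p_i*q_i) / Var_total)
= (12/11) * (1 - 2.7383/4.93)
= 1.0909 * 0.4446
KR-20 = 0.485

0.485


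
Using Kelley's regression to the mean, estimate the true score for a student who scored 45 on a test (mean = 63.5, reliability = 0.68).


T_est = rxx * X + (1 - rxx) * mean
T_est = 0.68 * 45 + 0.32 * 63.5
T_est = 30.6 + 20.32
T_est = 50.92

50.92


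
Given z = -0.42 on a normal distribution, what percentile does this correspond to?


CDF(z) = 0.5 * (1 + erf(z/sqrt(2)))
erf(-0.297) = -0.3255
CDF = 0.3372
Percentile rank = 0.3372 * 100 = 33.72

33.72


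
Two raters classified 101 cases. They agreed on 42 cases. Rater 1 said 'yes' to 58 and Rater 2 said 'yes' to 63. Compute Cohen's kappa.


P_o = 42/101 = 0.415842
P_e = (58*63 + 43*38) / 10201 = 0.518381
kappa = (P_o - P_e) / (1 - P_e)
kappa = (0.415842 - 0.518381) / (1 - 0.518381)
kappa = -0.2129

-0.2129


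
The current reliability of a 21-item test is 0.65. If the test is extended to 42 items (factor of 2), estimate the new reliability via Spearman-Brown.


r_new = (n * rxx) / (1 + (n-1) * rxx)
r_new = (2 * 0.65) / (1 + 1 * 0.65)
r_new = 1.3 / 1.65
r_new = 0.7879

0.7879


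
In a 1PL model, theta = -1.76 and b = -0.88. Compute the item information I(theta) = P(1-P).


P = 1/(1+exp(-(-1.76--0.88))) = 0.2932
I = P*(1-P) = 0.2932 * 0.7068
I = 0.2072

0.2072


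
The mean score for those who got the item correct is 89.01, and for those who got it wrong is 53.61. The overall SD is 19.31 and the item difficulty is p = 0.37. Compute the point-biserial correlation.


q = 1 - p = 0.63
rpb = ((M1 - M0) / SD) * sqrt(p * q)
rpb = ((89.01 - 53.61) / 19.31) * sqrt(0.37 * 0.63)
rpb = 0.8851

0.8851


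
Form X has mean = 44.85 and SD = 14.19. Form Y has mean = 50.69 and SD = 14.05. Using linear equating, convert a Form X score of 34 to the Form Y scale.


slope = SD_Y / SD_X = 14.05 / 14.19 ~ 0.9901
intercept = mean_Y - slope * mean_X = 50.69 - (14.05 / 14.19) * 44.85 ~ 6.2825
Y = slope * X + intercept. To avoid rounding drift from the rounded slope/intercept, evaluate the equivalent form Y = mean_Y + SD_Y * (X - mean_X) / SD_X at full precision:
Y = 50.69 + 14.05 * (34 - 44.85) / 14.19
Y = 50.69 - 14.05 * 10.85 / 14.19
Y = 50.69 - 152.4425 / 14.19
Y = 50.69 - 10.743
Y = 39.947

39.947


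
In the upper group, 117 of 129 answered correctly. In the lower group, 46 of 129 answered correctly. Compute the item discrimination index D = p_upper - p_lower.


p_upper = 117/129 = 0.907
p_lower = 46/129 = 0.3566
D = 0.907 - 0.3566 = 0.5504

0.5504


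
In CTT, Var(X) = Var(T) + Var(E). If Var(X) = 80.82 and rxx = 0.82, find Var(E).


var_true = rxx * var_obs = 0.82 * 80.82 = 66.2724
var_error = var_obs - var_true
var_error = 80.82 - 66.2724
var_error = 14.5476

14.5476


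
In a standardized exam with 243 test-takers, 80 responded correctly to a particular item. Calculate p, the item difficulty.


Item difficulty p = number correct / total examinees
p = 80 / 243
p = 0.3292

0.3292


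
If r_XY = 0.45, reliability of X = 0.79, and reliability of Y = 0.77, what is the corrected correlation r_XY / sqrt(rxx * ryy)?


r_corrected = rxy / sqrt(rxx * ryy)
= 0.45 / sqrt(0.79 * 0.77)
= 0.45 / sqrt(0.6083)
= 0.45 / 0.779936
r_corrected = 0.577

0.577


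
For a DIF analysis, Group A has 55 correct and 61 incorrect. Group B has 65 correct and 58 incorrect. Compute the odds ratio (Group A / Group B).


Odds_A = 55/61 = 0.9016
Odds_B = 65/58 = 1.1207
OR = Odds_A / Odds_B = 0.9016 / 1.1207
Exactly, OR = (55 * 58) / (61 * 65) = 3190 / 3965
OR = 0.8045

0.8045


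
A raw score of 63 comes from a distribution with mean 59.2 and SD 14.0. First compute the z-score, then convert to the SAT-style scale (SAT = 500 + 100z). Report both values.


z = (X - mean) / SD = (63 - 59.2) / 14.0
z = 3.8 / 14.0
z = 0.2714
SAT-scale = SAT = 500 + 100z
Carry z at full precision (z = 3.8 / 14.0) into the conversion:
SAT-scale = 500 + 100 * (3.8 / 14.0) = 500 + 380 / 14.0
SAT-scale = 500 + 27.1429
SAT-scale = 527.1429

527.1429


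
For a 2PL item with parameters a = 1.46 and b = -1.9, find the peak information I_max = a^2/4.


For 2PL, max info at theta = b = -1.9
I_max = a^2 / 4 = 1.46^2 / 4
= 2.1316 / 4
I_max = 0.5329

0.5329


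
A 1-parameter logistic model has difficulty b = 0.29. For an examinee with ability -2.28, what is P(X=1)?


theta - b = -2.28 - 0.29 = -2.57
exp(-(theta - b)) = exp(2.57) = 13.0658
P = 1 / (1 + 13.0658)
P = 0.0711

0.0711


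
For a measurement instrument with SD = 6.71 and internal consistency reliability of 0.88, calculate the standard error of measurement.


SEM = SD * sqrt(1 - rxx)
SEM = 6.71 * sqrt(1 - 0.88)
SEM = 6.71 * sqrt(0.12) = 6.71 * 0.34641
SEM = 2.3244

2.3244


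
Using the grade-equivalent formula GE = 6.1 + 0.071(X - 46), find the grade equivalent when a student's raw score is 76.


raw - median = 76 - 46 = 30
slope * diff = 0.071 * 30 = 2.13
GE = 6.1 + 2.13
GE = 8.23

8.23


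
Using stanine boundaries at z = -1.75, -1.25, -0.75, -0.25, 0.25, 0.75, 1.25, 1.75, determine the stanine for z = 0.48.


Stanine boundaries: [-1.75, -1.25, -0.75, -0.25, 0.25, 0.75, 1.25, 1.75]
z = 0.48
Check each boundary:
  z >= -1.75 -> could be stanine 2
  z >= -1.25 -> could be stanine 3
  z >= -0.75 -> could be stanine 4
  z >= -0.25 -> could be stanine 5
  z >= 0.25 -> could be stanine 6
  z < 0.75
  z < 1.25
  z < 1.75
Highest qualifying boundary gives stanine = 6

6


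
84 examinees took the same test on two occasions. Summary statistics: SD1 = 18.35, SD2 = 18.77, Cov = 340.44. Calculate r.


r = cov(X,Y) / (SD_X * SD_Y)
r = 340.44 / (18.35 * 18.77)
r = 340.44 / 344.4295
r = 0.9884

0.9884


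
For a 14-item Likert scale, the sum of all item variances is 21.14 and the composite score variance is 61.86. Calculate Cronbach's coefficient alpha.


alpha = (k/(k-1)) * (1 - sum(si^2)/s_total^2)
= (14/13) * (1 - 21.14/61.86)
alpha = 0.7089

0.7089


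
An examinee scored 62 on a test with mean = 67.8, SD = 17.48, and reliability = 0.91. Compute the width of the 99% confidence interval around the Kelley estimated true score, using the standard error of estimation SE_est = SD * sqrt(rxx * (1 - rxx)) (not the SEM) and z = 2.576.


True score estimate = 0.91*62 + 0.09*67.8 = 62.522
SE_est = SD * sqrt(rxx * (1 - rxx)) = 17.48 * sqrt(0.91 * 0.09) = 17.48 * sqrt(0.0819) = 5.002457
CI = T_est +/- z * SE_est, so width = 2 * z * SE_est = 2 * 2.576 * 5.002457
Width = 25.7727

25.7727


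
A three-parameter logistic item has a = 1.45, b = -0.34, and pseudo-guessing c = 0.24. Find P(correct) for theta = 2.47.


logit = 1.45*(2.47 - -0.34) = 4.0745
P* = 1/(1 + exp(-4.0745)) = 0.9833
P = 0.24 + (1 - 0.24) * 0.9833
P = 0.9873

0.9873


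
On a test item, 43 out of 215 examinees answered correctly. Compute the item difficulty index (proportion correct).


Item difficulty p = number correct / total examinees
p = 43 / 215
p = 0.2

0.2


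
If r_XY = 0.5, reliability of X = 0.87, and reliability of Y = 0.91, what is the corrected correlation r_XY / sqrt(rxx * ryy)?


r_corrected = rxy / sqrt(rxx * ryy)
= 0.5 / sqrt(0.87 * 0.91)
= 0.5 / sqrt(0.7917)
= 0.5 / 0.889775
r_corrected = 0.5619

0.5619


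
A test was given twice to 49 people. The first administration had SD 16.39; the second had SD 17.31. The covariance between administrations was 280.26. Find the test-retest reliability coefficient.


r = cov(X,Y) / (SD_X * SD_Y)
r = 280.26 / (16.39 * 17.31)
r = 280.26 / 283.7109
r = 0.9878

0.9878


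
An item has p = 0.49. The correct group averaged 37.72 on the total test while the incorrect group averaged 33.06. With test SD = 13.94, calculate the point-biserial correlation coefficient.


q = 1 - p = 0.51
rpb = ((M1 - M0) / SD) * sqrt(p * q)
rpb = ((37.72 - 33.06) / 13.94) * sqrt(0.49 * 0.51)
rpb = 0.1671

0.1671


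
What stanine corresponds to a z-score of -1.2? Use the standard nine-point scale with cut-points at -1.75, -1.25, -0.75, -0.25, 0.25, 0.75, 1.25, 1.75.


Stanine boundaries: [-1.75, -1.25, -0.75, -0.25, 0.25, 0.75, 1.25, 1.75]
z = -1.2
Check each boundary:
  z >= -1.75 -> could be stanine 2
  z >= -1.25 -> could be stanine 3
  z < -0.75
  z < -0.25
  z < 0.25
  z < 0.75
  z < 1.25
  z < 1.75
Highest qualifying boundary gives stanine = 3

3


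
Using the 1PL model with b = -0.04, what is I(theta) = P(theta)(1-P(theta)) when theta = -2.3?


P = 1/(1+exp(-(-2.3--0.04))) = 0.0945
I = P*(1-P) = 0.0945 * 0.9055
I = 0.0856

0.0856


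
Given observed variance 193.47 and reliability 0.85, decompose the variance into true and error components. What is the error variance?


var_true = rxx * var_obs = 0.85 * 193.47 = 164.4495
var_error = var_obs - var_true
var_error = 193.47 - 164.4495
var_error = 29.0205

29.0205


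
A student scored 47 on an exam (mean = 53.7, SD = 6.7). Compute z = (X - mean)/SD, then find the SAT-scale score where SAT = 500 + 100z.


z = (X - mean) / SD = (47 - 53.7) / 6.7
z = -6.7 / 6.7
z = -1.0
SAT-scale = SAT = 500 + 100z
Carry z at full precision (z = -6.7 / 6.7) into the conversion:
SAT-scale = 500 + 100 * (-6.7 / 6.7) = 500 + -670 / 6.7
SAT-scale = 500 + -100.0
SAT-scale = 400.0

400.0


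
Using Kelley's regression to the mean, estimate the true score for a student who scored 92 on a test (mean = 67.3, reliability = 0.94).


T_est = rxx * X + (1 - rxx) * mean
T_est = 0.94 * 92 + 0.06 * 67.3
T_est = 86.48 + 4.038
T_est = 90.518

90.518


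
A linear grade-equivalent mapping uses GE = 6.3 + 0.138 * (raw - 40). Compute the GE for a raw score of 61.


raw - median = 61 - 40 = 21
slope * diff = 0.138 * 21 = 2.898
GE = 6.3 + 2.898
GE = 9.198

9.198


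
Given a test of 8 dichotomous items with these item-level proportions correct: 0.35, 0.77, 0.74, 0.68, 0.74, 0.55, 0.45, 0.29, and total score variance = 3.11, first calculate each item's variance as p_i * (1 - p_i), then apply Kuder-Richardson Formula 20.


For each item, compute p_i * q_i:
  Item 1: 0.35 * 0.65 = 0.2275
  Item 2: 0.77 * 0.23 = 0.1771
  Item 3: 0.74 * 0.26 = 0.1924
  Item 4: 0.68 * 0.32 = 0.2176
  Item 5: 0.74 * 0.26 = 0.1924
  Item 6: 0.55 * 0.45 = 0.2475
  Item 7: 0.45 * 0.55 = 0.2475
  Item 8: 0.29 * 0.71 = 0.2059
Sum(p_i * q_i) = 0.2275 + 0.1771 + 0.1924 + 0.2176 + 0.1924 + 0.2475 + 0.2475 + 0.2059 = 1.7079
KR-20 = (k/(k-1)) * (1 - Sum(p_i*q_i) / Var_total)
= (8/7) * (1 - 1.7079/3.11)
= 1.1429 * 0.4508
KR-20 = 0.5152

0.5152


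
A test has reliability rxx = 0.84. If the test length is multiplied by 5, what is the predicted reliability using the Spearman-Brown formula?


r_new = (n * rxx) / (1 + (n-1) * rxx)
r_new = (5 * 0.84) / (1 + 4 * 0.84)
r_new = 4.2 / 4.36
r_new = 0.9633

0.9633


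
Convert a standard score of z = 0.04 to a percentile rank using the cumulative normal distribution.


CDF(z) = 0.5 * (1 + erf(z/sqrt(2)))
erf(0.0283) = 0.0319
CDF = 0.516
Percentile rank = 0.516 * 100 = 51.6

51.6


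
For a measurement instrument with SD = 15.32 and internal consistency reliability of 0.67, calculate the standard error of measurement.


SEM = SD * sqrt(1 - rxx)
SEM = 15.32 * sqrt(1 - 0.67)
SEM = 15.32 * sqrt(0.33) = 15.32 * 0.574456
SEM = 8.8007

8.8007


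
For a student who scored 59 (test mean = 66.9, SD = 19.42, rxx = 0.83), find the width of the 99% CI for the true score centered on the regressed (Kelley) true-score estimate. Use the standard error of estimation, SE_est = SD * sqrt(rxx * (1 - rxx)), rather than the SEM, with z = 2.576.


True score estimate = 0.83*59 + 0.17*66.9 = 60.343
SE_est = SD * sqrt(rxx * (1 - rxx)) = 19.42 * sqrt(0.83 * 0.17) = 19.42 * sqrt(0.1411) = 7.294789
CI = T_est +/- z * SE_est, so width = 2 * z * SE_est = 2 * 2.576 * 7.294789
Width = 37.5828

37.5828


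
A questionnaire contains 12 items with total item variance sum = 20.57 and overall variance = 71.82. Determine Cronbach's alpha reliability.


alpha = (k/(k-1)) * (1 - sum(si^2)/s_total^2)
= (12/11) * (1 - 20.57/71.82)
alpha = 0.7785

0.7785


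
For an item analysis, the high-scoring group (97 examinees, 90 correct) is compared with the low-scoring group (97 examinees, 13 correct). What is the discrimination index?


p_upper = 90/97 = 0.9278
p_lower = 13/97 = 0.134
D = 0.9278 - 0.134 = 0.7938

0.7938


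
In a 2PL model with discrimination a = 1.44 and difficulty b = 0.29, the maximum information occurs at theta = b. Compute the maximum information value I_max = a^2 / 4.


For 2PL, max info at theta = b = 0.29
I_max = a^2 / 4 = 1.44^2 / 4
= 2.0736 / 4
I_max = 0.5184

0.5184


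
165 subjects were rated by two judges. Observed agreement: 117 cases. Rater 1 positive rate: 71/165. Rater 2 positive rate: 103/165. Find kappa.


P_o = 117/165 = 0.709091
P_e = (71*103 + 94*62) / 27225 = 0.482681
kappa = (P_o - P_e) / (1 - P_e)
kappa = (0.709091 - 0.482681) / (1 - 0.482681)
kappa = 0.4377

0.4377


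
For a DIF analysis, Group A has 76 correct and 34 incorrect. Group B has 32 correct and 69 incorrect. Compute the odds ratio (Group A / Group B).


Odds_A = 76/34 = 2.2353
Odds_B = 32/69 = 0.4638
OR = Odds_A / Odds_B = 2.2353 / 0.4638
Exactly, OR = (76 * 69) / (34 * 32) = 5244 / 1088
OR = 4.8199

4.8199


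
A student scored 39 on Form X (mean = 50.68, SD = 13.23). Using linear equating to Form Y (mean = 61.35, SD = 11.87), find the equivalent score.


slope = SD_Y / SD_X = 11.87 / 13.23 ~ 0.8972
intercept = mean_Y - slope * mean_X = 61.35 - (11.87 / 13.23) * 50.68 ~ 15.8797
Y = slope * X + intercept. To avoid rounding drift from the rounded slope/intercept, evaluate the equivalent form Y = mean_Y + SD_Y * (X - mean_X) / SD_X at full precision:
Y = 61.35 + 11.87 * (39 - 50.68) / 13.23
Y = 61.35 - 11.87 * 11.68 / 13.23
Y = 61.35 - 138.6416 / 13.23
Y = 61.35 - 10.4793
Y = 50.8707

50.8707


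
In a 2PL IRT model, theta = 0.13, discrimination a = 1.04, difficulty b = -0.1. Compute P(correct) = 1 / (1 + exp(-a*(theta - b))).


a*(theta - b) = 1.04 * (0.13 - -0.1) = 0.2392
exp(-0.2392) = 0.7873
P = 1 / (1 + 0.7873)
P = 0.5595

0.5595


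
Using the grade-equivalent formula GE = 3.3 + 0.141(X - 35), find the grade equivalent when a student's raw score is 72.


raw - median = 72 - 35 = 37
slope * diff = 0.141 * 37 = 5.217
GE = 3.3 + 5.217
GE = 8.517

8.517


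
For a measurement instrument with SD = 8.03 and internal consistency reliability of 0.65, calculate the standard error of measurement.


SEM = SD * sqrt(1 - rxx)
SEM = 8.03 * sqrt(1 - 0.65)
SEM = 8.03 * sqrt(0.35) = 8.03 * 0.591608
SEM = 4.7506

4.7506


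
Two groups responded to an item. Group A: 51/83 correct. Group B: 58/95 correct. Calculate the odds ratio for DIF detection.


Odds_A = 51/32 = 1.5938
Odds_B = 58/37 = 1.5676
OR = Odds_A / Odds_B = 1.5938 / 1.5676
Exactly, OR = (51 * 37) / (32 * 58) = 1887 / 1856
OR = 1.0167

1.0167


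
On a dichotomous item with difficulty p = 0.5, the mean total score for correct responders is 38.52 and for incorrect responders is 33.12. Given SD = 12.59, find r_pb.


q = 1 - p = 0.5
rpb = ((M1 - M0) / SD) * sqrt(p * q)
rpb = ((38.52 - 33.12) / 12.59) * sqrt(0.5 * 0.5)
rpb = 0.2145

0.2145


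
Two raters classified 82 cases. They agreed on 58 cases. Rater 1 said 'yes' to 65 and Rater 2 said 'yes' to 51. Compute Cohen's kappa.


P_o = 58/82 = 0.707317
P_e = (65*51 + 17*31) / 6724 = 0.571386
kappa = (P_o - P_e) / (1 - P_e)
kappa = (0.707317 - 0.571386) / (1 - 0.571386)
kappa = 0.3171

0.3171


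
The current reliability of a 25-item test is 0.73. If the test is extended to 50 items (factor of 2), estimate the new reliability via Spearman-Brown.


r_new = (n * rxx) / (1 + (n-1) * rxx)
r_new = (2 * 0.73) / (1 + 1 * 0.73)
r_new = 1.46 / 1.73
r_new = 0.8439

0.8439


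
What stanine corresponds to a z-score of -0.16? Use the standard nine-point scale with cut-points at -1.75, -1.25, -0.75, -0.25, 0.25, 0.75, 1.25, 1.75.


Stanine boundaries: [-1.75, -1.25, -0.75, -0.25, 0.25, 0.75, 1.25, 1.75]
z = -0.16
Check each boundary:
  z >= -1.75 -> could be stanine 2
  z >= -1.25 -> could be stanine 3
  z >= -0.75 -> could be stanine 4
  z >= -0.25 -> could be stanine 5
  z < 0.25
  z < 0.75
  z < 1.25
  z < 1.75
Highest qualifying boundary gives stanine = 5

5


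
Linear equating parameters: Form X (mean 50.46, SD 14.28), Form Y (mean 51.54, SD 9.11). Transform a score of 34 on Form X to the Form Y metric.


slope = SD_Y / SD_X = 9.11 / 14.28 ~ 0.638
intercept = mean_Y - slope * mean_X = 51.54 - (9.11 / 14.28) * 50.46 ~ 19.3488
Y = slope * X + intercept. To avoid rounding drift from the rounded slope/intercept, evaluate the equivalent form Y = mean_Y + SD_Y * (X - mean_X) / SD_X at full precision:
Y = 51.54 + 9.11 * (34 - 50.46) / 14.28
Y = 51.54 - 9.11 * 16.46 / 14.28
Y = 51.54 - 149.9506 / 14.28
Y = 51.54 - 10.5007
Y = 41.0393

41.0393


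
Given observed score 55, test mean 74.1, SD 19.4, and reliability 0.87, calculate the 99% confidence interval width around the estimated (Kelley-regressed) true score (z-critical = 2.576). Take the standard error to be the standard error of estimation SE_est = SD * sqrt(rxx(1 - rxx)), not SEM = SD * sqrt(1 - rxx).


True score estimate = 0.87*55 + 0.13*74.1 = 57.483
SE_est = SD * sqrt(rxx * (1 - rxx)) = 19.4 * sqrt(0.87 * 0.13) = 19.4 * sqrt(0.1131) = 6.524287
CI = T_est +/- z * SE_est, so width = 2 * z * SE_est = 2 * 2.576 * 6.524287
Width = 33.6131

33.6131


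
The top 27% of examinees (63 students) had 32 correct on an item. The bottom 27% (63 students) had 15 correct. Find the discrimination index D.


p_upper = 32/63 = 0.5079
p_lower = 15/63 = 0.2381
D = 0.5079 - 0.2381 = 0.2698

0.2698


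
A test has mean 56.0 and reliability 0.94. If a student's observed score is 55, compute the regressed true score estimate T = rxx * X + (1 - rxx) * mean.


T_est = rxx * X + (1 - rxx) * mean
T_est = 0.94 * 55 + 0.06 * 56.0
T_est = 51.7 + 3.36
T_est = 55.06

55.06
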